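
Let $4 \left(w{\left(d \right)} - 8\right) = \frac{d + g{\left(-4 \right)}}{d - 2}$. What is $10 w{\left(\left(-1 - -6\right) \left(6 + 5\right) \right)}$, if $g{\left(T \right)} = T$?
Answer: $\frac{8735}{106} \approx 82.406$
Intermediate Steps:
$w{\left(d \right)} = 8 + \frac{-4 + d}{4 \left(-2 + d\right)}$ ($w{\left(d \right)} = 8 + \frac{\left(d - 4\right) \frac{1}{d - 2}}{4} = 8 + \frac{\left(-4 + d\right) \frac{1}{-2 + d}}{4} = 8 + \frac{\frac{1}{-2 + d} \left(-4 + d\right)}{4} = 8 + \frac{-4 + d}{4 \left(-2 + d\right)}$)
$10 w{\left(\left(-1 - -6\right) \left(6 + 5\right) \right)} = 10 \frac{-68 + 33 \left(-1 - -6\right) \left(6 + 5\right)}{4 \left(-2 + \left(-1 - -6\right) \left(6 + 5\right)\right)} = 10 \frac{-68 + 33 \left(-1 + 6\right) 11}{4 \left(-2 + \left(-1 + 6\right) 11\right)} = 10 \frac{-68 + 33 \cdot 5 \cdot 11}{4 \left(-2 + 5 \cdot 11\right)} = 10 \frac{-68 + 33 \cdot 55}{4 \left(-2 + 55\right)} = 10 \frac{-68 + 1815}{4 \cdot 53} = 10 \cdot \frac{1}{4} \cdot \frac{1}{53} \cdot 1747 = 10 \cdot \frac{1747}{212} = \frac{8735}{106}$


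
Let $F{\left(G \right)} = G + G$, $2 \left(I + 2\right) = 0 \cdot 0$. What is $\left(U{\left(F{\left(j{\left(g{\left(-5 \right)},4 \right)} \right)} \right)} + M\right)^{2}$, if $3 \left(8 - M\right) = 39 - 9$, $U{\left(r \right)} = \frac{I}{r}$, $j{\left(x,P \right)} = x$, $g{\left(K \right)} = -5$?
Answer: $\frac{81}{25} \approx 3.24$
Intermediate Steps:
$I = -2$ ($I = -2 + \frac{0 \cdot 0}{2} = -2 + \frac{1}{2} \cdot 0 = -2 + 0 = -2$)
$F{\left(G \right)} = 2 G$
$U{\left(r \right)} = - \frac{2}{r}$
$M = -2$ ($M = 8 - \frac{39 - 9}{3} = 8 - 10 = -2$)
$\left(U{\left(F{\left(j{\left(g{\left(-5 \right)},4 \right)} \right)} \right)} + M\right)^{2} = \left(- \frac{2}{2 \left(-5\right)} - 2\right)^{2} = \left(- \frac{2}{-10} - 2\right)^{2} = \left(\left(-2\right) \left(- \frac{1}{10}\right) - 2\right)^{2} = \left(\frac{1}{5} - 2\right)^{2} = \left(- \frac{9}{5}\right)^{2} = \frac{81}{25}$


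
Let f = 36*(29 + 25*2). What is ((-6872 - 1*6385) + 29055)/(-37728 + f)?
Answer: -2633/5814 ≈ -0.45287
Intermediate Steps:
f = 2844 (f = 36*(29 + 50) = 36*79 = 2844)
((-6872 - 1*6385) + 29055)/(-37728 + f) = ((-6872 - 1*6385) + 29055)/(-37728 + 2844) = ((-6872 - 6385) + 29055)/(-34884) = (-13257 + 29055)*(-1/34884) = 15798*(-1/34884) = -2633/5814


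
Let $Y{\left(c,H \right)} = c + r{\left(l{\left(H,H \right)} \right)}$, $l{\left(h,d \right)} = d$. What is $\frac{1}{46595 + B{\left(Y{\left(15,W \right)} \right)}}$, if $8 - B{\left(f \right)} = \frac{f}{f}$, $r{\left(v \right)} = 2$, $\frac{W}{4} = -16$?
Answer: $\frac{1}{46602} \approx 2.1458 \cdot 10^{-5}$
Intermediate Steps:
$W = -64$ ($W = 4 \left(-16\right) = -64$)
$Y{\left(c,H \right)} = 2 + c$ ($Y{\left(c,H \right)} = c + 2 = 2 + c$)
$B{\left(f \right)} = 7$ ($B{\left(f \right)} = 8 - \frac{f}{f} = 8 - 1 = 7$)
$\frac{1}{46595 + B{\left(Y{\left(15,W \right)} \right)}} = \frac{1}{46595 + 7} = \frac{1}{46602}$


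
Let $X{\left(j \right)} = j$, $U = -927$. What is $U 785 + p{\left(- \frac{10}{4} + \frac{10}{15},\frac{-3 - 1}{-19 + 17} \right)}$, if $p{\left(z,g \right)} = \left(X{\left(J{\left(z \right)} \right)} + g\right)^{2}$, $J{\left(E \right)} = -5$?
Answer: $-727686$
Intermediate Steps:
$p{\left(z,g \right)} = \left(-5 + g\right)^{2}$
$U 785 + p{\left(- \frac{10}{4} + \frac{10}{15},\frac{-3 - 1}{-19 + 17} \right)} = \left(-927\right) 785 + \left(-5 + \frac{-3 - 1}{-19 + 17}\right)^{2} = -727695 + \left(-5 - \frac{4}{-2}\right)^{2} = -727695 + \left(-5 - -2\right)^{2} = -727695 + \left(-5 + 2\right)^{2} = -727695 + \left(-3\right)^{2} = -727695 + 9 = -727686$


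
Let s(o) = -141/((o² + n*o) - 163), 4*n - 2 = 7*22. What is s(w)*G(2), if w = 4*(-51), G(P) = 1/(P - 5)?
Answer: 47/33497 ≈ 0.0014031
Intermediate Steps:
n = 39 (n = ½ + (7*22)/4 = ½ + (¼)*154 = ½ + 77/2 = 39)
G(P) = 1/(-5 + P)
w = -204
s(o) = -141/(-163 + o² + 39*o) (s(o) = -141/((o² + 39*o) - 163) = -141/(-163 + o² + 39*o))
s(w)*G(2) = (-141/(-163 + (-204)² + 39*(-204)))/(-5 + 2) = -141/(-163 + 41616 - 7956)/(-3) = -141/33497*(-⅓) = 47/33497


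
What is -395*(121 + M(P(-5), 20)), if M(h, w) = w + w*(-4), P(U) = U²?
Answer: -24095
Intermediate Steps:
M(h, w) = -3*w (M(h, w) = w - 4*w = -3*w)
-395*(121 + M(P(-5), 20)) = -395*(121 - 3*20) = -395*(121 - 60) = -395*61 = -24095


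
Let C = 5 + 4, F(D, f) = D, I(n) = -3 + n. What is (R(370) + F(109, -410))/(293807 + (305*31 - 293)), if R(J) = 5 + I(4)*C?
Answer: 123/302969 ≈ 0.00040598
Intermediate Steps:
C = 9
R(J) = 14 (R(J) = 5 + (-3 + 4)*9 = 5 + 1*9 = 5 + 9 = 14)
(R(370) + F(109, -410))/(293807 + (305*31 - 293)) = (14 + 109)/(293807 + (305*31 - 293)) = 123/(293807 + (9455 - 293)) = 123/(293807 + 9162) = 123/302969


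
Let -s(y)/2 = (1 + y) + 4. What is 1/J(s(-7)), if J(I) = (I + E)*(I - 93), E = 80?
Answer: -1/7476 ≈ -0.00013376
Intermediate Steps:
s(y) = -10 - 2*y (s(y) = -2*((1 + y) + 4) = -2*(5 + y) = -10 - 2*y)
J(I) = (-93 + I)*(80 + I) (J(I) = (I + 80)*(I - 93) = (80 + I)*(-93 + I) = (-93 + I)*(80 + I))
1/J(s(-7)) = 1/(-7440 + (-10 - 2*(-7))² - 13*(-10 - 2*(-7))) = 1/(-7440 + (-10 + 14)² - 13*(-10 + 14)) = 1/(-7440 + 4² - 13*4) = 1/(-7440 + 16 - 52) = 1/(-7476) = -1/7476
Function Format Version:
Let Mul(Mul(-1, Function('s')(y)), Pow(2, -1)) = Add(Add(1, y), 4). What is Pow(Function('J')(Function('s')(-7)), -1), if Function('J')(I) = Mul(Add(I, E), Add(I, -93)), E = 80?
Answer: Rational(-1, 7476) ≈ -0.00013376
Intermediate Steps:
Function('s')(y) = Add(-10, Mul(-2, y)) (Function('s')(y) = Mul(-2, Add(Add(1, y), 4)) = Mul(-2, Add(5, y)) = Add(-10, Mul(-2, y)))
Function('J')(I) = Mul(Add(-93, I), Add(80, I)) (Function('J')(I) = Mul(Add(I, 80), Add(I, -93)) = Mul(Add(80, I), Add(-93, I)) = Mul(Add(-93, I), Add(80, I)))
Pow(Function('J')(Function('s')(-7)), -1) = Pow(Add(-7440, Pow(Add(-10, Mul(-2, -7)), 2), Mul(-13, Add(-10, Mul(-2, -7)))), -1) = Pow(Add(-7440, Pow(Add(-10, 14), 2), Mul(-13, Add(-10, 14))), -1) = Pow(Add(-7440, Pow(4, 2), Mul(-13, 4)), -1) = Pow(Add(-7440, 16, -52), -1) = Pow(-7476, -1) = Rational(-1, 7476)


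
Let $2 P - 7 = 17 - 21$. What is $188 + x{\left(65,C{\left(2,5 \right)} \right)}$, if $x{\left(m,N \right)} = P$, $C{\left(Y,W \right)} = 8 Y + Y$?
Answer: $\frac{379}{2} \approx 189.5$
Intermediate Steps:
$C{\left(Y,W \right)} = 9 Y$
$P = \frac{3}{2}$ ($P = \frac{7}{2} + \frac{17 - 21}{2} = \frac{7}{2} + \frac{1}{2} \left(-4\right) = \frac{7}{2} - 2 = \frac{3}{2} \approx 1.5$)
$x{\left(m,N \right)} = \frac{3}{2}$
$188 + x{\left(65,C{\left(2,5 \right)} \right)} = 188 + \frac{3}{2} = \frac{379}{2}$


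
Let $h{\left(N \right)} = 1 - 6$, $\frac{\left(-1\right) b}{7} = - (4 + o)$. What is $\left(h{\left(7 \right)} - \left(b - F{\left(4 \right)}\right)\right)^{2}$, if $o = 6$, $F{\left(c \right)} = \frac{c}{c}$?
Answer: $5476$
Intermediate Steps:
$F{\left(c \right)} = 1$
$b = 70$ ($b = - 7 \left(- (4 + 6)\right) = - 7 \left(\left(-1\right) 10\right) = \left(-7\right) \left(-10\right) = 70$)
$h{\left(N \right)} = -5$ ($h{\left(N \right)} = 1 - 6 = -5$)
$\left(h{\left(7 \right)} - \left(b - F{\left(4 \right)}\right)\right)^{2} = \left(-5 + \left(1 - 70\right)\right)^{2} = \left(-5 - 69\right)^{2} = \left(-74\right)^{2} = 5476$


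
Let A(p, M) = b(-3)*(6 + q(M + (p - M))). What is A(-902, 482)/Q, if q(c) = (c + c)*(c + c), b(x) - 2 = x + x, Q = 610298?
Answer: -6508844/305149 ≈ -21.330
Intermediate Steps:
b(x) = 2 + 2*x (b(x) = 2 + (x + x) = 2 + 2*x)
q(c) = 4*c² (q(c) = (2*c)*(2*c) = 4*c²)
A(p, M) = -24 - 16*p² (A(p, M) = (2 + 2*(-3))*(6 + 4*(M + (p - M))²) = (2 - 6)*(6 + 4*p²) = -4*(6 + 4*p²) = -24 - 16*p²)
A(-902, 482)/Q = (-24 - 16*(-902)²)/610298 = (-24 - 16*813604)*(1/610298) = (-24 - 13017664)*(1/610298) = -13017688*1/610298 = -6508844/305149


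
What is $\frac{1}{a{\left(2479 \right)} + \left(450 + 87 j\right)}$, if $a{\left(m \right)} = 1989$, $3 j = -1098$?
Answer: $- \frac{1}{29403} \approx -3.401 \cdot 10^{-5}$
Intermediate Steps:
$j = -366$ ($j = \frac{1}{3} \left(-1098\right) = -366$)
$\frac{1}{a{\left(2479 \right)} + \left(450 + 87 j\right)} = \frac{1}{1989 + \left(450 + 87 \left(-366\right)\right)} = \frac{1}{1989 + \left(450 - 31842\right)} = \frac{1}{1989 - 31392} = \frac{1}{-29403} = - \frac{1}{29403}$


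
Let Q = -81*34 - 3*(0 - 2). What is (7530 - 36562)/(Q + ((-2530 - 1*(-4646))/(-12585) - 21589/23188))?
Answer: 8472146691360/802244816413 ≈ 10.561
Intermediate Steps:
Q = -2748 (Q = -2754 - 3*(-2) = -2754 + 6 = -2748)
(7530 - 36562)/(Q + ((-2530 - 1*(-4646))/(-12585) - 21589/23188)) = (7530 - 36562)/(-2748 + ((-2530 - 1*(-4646))/(-12585) - 21589/23188)) = -29032/(-2748 + ((-2530 + 4646)*(-1/12585) - 21589*1/23188)) = -29032/(-2748 + (2116*(-1/12585) - 21589/23188)) = -29032/(-2748 + (-2116/12585 - 21589/23188)) = -29032/(-2748 - 320763373/291820980) = -29032/(-802244816413/291820980) = -29032*(-291820980/802244816413) = 8472146691360/802244816413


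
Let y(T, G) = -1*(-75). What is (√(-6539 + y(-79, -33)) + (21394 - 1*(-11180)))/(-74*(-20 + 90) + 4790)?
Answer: -5429/65 - 4*I*√101/195 ≈ -83.523 - 0.20615*I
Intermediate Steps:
y(T, G) = 75
(√(-6539 + y(-79, -33)) + (21394 - 1*(-11180)))/(-74*(-20 + 90) + 4790) = (√(-6539 + 75) + (21394 - 1*(-11180)))/(-74*(-20 + 90) + 4790) = (√(-6464) + (21394 + 11180))/(-74*70 + 4790) = (8*I*√101 + 32574)/(-5180 + 4790) = (32574 + 8*I*√101)/(-390) = (32574 + 8*I*√101)*(-1/390) = -5429/65 - 4*I*√101/195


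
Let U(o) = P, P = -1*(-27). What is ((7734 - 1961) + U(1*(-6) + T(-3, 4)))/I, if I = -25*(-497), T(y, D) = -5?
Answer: 232/497 ≈ 0.46680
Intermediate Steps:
P = 27
U(o) = 27
I = 12425
((7734 - 1961) + U(1*(-6) + T(-3, 4)))/I = ((7734 - 1961) + 27)/12425 = (5773 + 27)*(1/12425) = 5800*(1/12425) = 232/497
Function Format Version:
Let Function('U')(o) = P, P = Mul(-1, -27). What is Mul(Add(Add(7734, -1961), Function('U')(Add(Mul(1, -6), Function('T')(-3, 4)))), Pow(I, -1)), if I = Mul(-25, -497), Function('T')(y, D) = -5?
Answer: Rational(232, 497) ≈ 0.46680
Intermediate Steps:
P = 27
Function('U')(o) = 27
I = 12425
Mul(Add(Add(7734, -1961), Function('U')(Add(Mul(1, -6), Function('T')(-3, 4)))), Pow(I, -1)) = Mul(Add(Add(7734, -1961), 27), Pow(12425, -1)) = Mul(Add(5773, 27), Rational(1, 12425)) = Mul(5800, Rational(1, 12425)) = Rational(232, 497)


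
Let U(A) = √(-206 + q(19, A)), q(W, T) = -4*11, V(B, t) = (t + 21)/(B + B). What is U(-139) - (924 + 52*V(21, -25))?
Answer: -19300/21 + 5*I*√10 ≈ -919.05 + 15.811*I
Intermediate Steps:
V(B, t) = (21 + t)/(2*B) (V(B, t) = (21 + t)/((2*B)) = (21 + t)*(1/(2*B)) = (21 + t)/(2*B))
q(W, T) = -44
U(A) = 5*I*√10 (U(A) = √(-206 - 44) = √(-250) = 5*I*√10)
U(-139) - (924 + 52*V(21, -25)) = 5*I*√10 - (924 + 52*((½)*(21 - 25)/21)) = 5*I*√10 - (924 + 52*((½)*(1/21)*(-4))) = 5*I*√10 - (924 + 52*(-2/21)) = 5*I*√10 - (924 - 104/21) = 5*I*√10 - 1*19300/21 = 5*I*√10 - 19300/21 = -19300/21 + 5*I*√10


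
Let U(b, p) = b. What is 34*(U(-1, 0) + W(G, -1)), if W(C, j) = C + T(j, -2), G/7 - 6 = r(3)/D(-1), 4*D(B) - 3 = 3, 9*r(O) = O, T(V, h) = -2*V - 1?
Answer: 13328/9 ≈ 1480.9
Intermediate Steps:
T(V, h) = -1 - 2*V
r(O) = O/9
D(B) = 3/2 (D(B) = 3/4 + (1/4)*3 = 3/4 + 3/4 = 3/2)
G = 392/9 (G = 42 + 7*(((1/9)*3)/(3/2)) = 42 + 7*((1/3)*(2/3)) = 42 + 7*(2/9) = 42 + 14/9 = 392/9 ≈ 43.556)
W(C, j) = -1 + C - 2*j (W(C, j) = C + (-1 - 2*j) = -1 + C - 2*j)
34*(U(-1, 0) + W(G, -1)) = 34*(-1 + (-1 + 392/9 - 2*(-1))) = 34*(-1 + (-1 + 392/9 + 2)) = 34*(-1 + 401/9) = 34*(392/9) = 13328/9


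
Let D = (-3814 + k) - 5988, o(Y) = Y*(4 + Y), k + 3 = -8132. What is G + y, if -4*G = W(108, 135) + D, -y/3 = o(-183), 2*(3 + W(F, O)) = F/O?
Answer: -937861/10 ≈ -93786.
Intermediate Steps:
W(F, O) = -3 + F/(2*O) (W(F, O) = -3 + (F/O)/2 = -3 + F/(2*O))
k = -8135 (k = -3 - 8132 = -8135)
D = -17937 (D = (-3814 - 8135) - 5988 = -11949 - 5988 = -17937)
y = -98271 (y = -(-549)*(4 - 183) = -(-549)*(-179) = -3*32757 = -98271)
G = 44849/10 (G = -((-3 + (½)*108/135) - 17937)/4 = -((-3 + (½)*108*(1/135)) - 17937)/4 = -((-3 + ⅖) - 17937)/4 = -(-13/5 - 17937)/4 = -¼*(-89698/5) = 44849/10 ≈ 4484.9)
G + y = 44849/10 - 98271 = -937861/10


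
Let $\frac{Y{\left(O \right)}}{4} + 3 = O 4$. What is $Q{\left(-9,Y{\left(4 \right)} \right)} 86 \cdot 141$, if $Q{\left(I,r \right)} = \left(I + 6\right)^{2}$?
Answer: $109134$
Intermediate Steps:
$Y{\left(O \right)} = -12 + 16 O$ ($Y{\left(O \right)} = -12 + 4 O 4 = -12 + 4 \cdot 4 O = -12 + 16 O$)
$Q{\left(I,r \right)} = \left(6 + I\right)^{2}$
$Q{\left(-9,Y{\left(4 \right)} \right)} 86 \cdot 141 = \left(6 - 9\right)^{2} \cdot 86 \cdot 141 = \left(-3\right)^{2} \cdot 86 \cdot 141 = 9 \cdot 86 \cdot 141 = 774 \cdot 141 = 109134$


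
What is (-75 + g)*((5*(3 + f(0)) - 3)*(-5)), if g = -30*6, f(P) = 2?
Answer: 28050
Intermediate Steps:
g = -180 (g = -1*180 = -180)
(-75 + g)*((5*(3 + f(0)) - 3)*(-5)) = (-75 - 180)*((5*(3 + 2) - 3)*(-5)) = -255*(5*5 - 3)*(-5) = -255*(25 - 3)*(-5) = -5610*(-5) = -255*(-110) = 28050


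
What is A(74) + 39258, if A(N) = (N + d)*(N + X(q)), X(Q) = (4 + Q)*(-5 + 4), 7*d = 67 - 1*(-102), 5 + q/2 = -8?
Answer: 340758/7 ≈ 48680.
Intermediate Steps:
q = -26 (q = -10 + 2*(-8) = -10 - 16 = -26)
d = 169/7 (d = (67 - 1*(-102))/7 = (67 + 102)/7 = (⅐)*169 = 169/7 ≈ 24.143)
X(Q) = -4 - Q (X(Q) = (4 + Q)*(-1) = -4 - Q)
A(N) = (22 + N)*(169/7 + N) (A(N) = (N + 169/7)*(N + (-4 - 1*(-26))) = (169/7 + N)*(N + (-4 + 26)) = (169/7 + N)*(N + 22) = (169/7 + N)*(22 + N) = (22 + N)*(169/7 + N))
A(74) + 39258 = (3718/7 + 74² + (323/7)*74) + 39258 = (3718/7 + 5476 + 23902/7) + 39258 = 65952/7 + 39258 = 340758/7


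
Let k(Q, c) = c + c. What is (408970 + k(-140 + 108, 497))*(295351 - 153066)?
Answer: 58331727740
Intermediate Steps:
k(Q, c) = 2*c
(408970 + k(-140 + 108, 497))*(295351 - 153066) = (408970 + 2*497)*(295351 - 153066) = (408970 + 994)*142285 = 409964*142285 = 58331727740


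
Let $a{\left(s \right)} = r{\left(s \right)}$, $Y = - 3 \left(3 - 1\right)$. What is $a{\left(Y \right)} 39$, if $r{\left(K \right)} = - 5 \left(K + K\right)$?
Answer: $2340$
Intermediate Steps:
$Y = -6$ ($Y = - 3 \cdot 2 = \left(-1\right) 6 = -6$)
$r{\left(K \right)} = - 10 K$ ($r{\left(K \right)} = - 5 \cdot 2 K = - 10 K$)
$a{\left(s \right)} = - 10 s$
$a{\left(Y \right)} 39 = \left(-10\right) \left(-6\right) 39 = 60 \cdot 39 = 2340$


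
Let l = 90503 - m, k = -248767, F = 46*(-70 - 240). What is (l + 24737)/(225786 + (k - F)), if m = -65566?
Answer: -180806/8721 ≈ -20.732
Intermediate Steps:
F = -14260 (F = 46*(-310) = -14260)
l = 156069 (l = 90503 - 1*(-65566) = 90503 + 65566 = 156069)
(l + 24737)/(225786 + (k - F)) = (156069 + 24737)/(225786 + (-248767 - 1*(-14260))) = 180806/(225786 + (-248767 + 14260)) = 180806/(225786 - 234507) = 180806/(-8721) = 180806*(-1/8721) = -180806/8721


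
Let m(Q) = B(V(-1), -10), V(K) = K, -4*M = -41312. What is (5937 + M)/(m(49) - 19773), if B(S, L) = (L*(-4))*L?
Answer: -16265/20173 ≈ -0.80628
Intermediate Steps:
M = 10328 (M = -¼*(-41312) = 10328)
B(S, L) = -4*L² (B(S, L) = (-4*L)*L = -4*L²)
m(Q) = -400 (m(Q) = -4*(-10)² = -4*100 = -400)
(5937 + M)/(m(49) - 19773) = (5937 + 10328)/(-400 - 19773) = 16265/(-20173) = 16265*(-1/20173) = -16265/20173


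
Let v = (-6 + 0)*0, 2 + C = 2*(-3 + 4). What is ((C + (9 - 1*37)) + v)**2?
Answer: 784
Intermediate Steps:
C = 0 (C = -2 + 2*(-3 + 4) = -2 + 2*1 = -2 + 2 = 0)
v = 0 (v = -6*0 = 0)
((C + (9 - 1*37)) + v)**2 = ((0 + (9 - 1*37)) + 0)**2 = ((0 + (9 - 37)) + 0)**2 = ((0 - 28) + 0)**2 = (-28 + 0)**2 = (-28)**2 = 784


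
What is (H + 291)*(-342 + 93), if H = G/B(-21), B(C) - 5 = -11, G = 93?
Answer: -137199/2 ≈ -68600.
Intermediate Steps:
B(C) = -6 (B(C) = 5 - 11 = -6)
H = -31/2 (H = 93/(-6) = 93*(-⅙) = -31/2 ≈ -15.500)
(H + 291)*(-342 + 93) = (-31/2 + 291)*(-342 + 93) = (551/2)*(-249) = -137199/2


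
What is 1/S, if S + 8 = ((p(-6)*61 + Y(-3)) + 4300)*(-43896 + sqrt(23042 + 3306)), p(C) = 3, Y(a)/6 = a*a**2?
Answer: -47418656/8993992761238277 - 4321*sqrt(6587)/17987985522476554 ≈ -5.2918e-9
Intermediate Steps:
Y(a) = 6*a**3 (Y(a) = 6*(a*a**2) = 6*a**3)
S = -189674624 + 8642*sqrt(6587) (S = -8 + ((3*61 + 6*(-3)**3) + 4300)*(-43896 + sqrt(23042 + 3306)) = -8 + ((183 + 6*(-27)) + 4300)*(-43896 + sqrt(26348)) = -8 + ((183 - 162) + 4300)*(-43896 + 2*sqrt(6587)) = -8 + (21 + 4300)*(-43896 + 2*sqrt(6587)) = -8 + 4321*(-43896 + 2*sqrt(6587)) = -8 + (-189674616 + 8642*sqrt(6587)) = -189674624 + 8642*sqrt(6587) ≈ -1.8897e+8)
1/S = 1/(-189674624 + 8642*sqrt(6587))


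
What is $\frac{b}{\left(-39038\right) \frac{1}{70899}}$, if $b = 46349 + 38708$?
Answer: $- \frac{6030456243}{39038} \approx -1.5448 \cdot 10^{5}$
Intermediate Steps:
$b = 85057$
$\frac{b}{\left(-39038\right) \frac{1}{70899}} = \frac{85057}{\left(-39038\right) \frac{1}{70899}} = \frac{85057}{- \frac{39038}{70899}} = 85057 \left(- \frac{70899}{39038}\right) = - \frac{6030456243}{39038}$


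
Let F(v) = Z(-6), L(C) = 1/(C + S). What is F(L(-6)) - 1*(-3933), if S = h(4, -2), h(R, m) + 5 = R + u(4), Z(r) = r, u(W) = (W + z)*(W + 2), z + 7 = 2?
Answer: 3927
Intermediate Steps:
z = -5 (z = -7 + 2 = -5)
u(W) = (-5 + W)*(2 + W) (u(W) = (W - 5)*(W + 2) = (-5 + W)*(2 + W))
h(R, m) = -11 + R (h(R, m) = -5 + (R + (-10 + 4**2 - 3*4)) = -5 + (R + (-10 + 16 - 12)) = -5 + (R - 6) = -5 + (-6 + R) = -11 + R)
S = -7 (S = -11 + 4 = -7)
L(C) = 1/(-7 + C) (L(C) = 1/(C - 7) = 1/(-7 + C))
F(v) = -6
F(L(-6)) - 1*(-3933) = -6 - 1*(-3933) = -6 + 3933 = 3927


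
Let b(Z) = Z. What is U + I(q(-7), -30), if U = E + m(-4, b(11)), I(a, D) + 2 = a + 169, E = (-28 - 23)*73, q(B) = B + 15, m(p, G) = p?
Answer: -3552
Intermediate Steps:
q(B) = 15 + B
E = -3723 (E = -51*73 = -3723)
I(a, D) = 167 + a (I(a, D) = -2 + (a + 169) = -2 + (169 + a) = 167 + a)
U = -3727 (U = -3723 - 4 = -3727)
U + I(q(-7), -30) = -3727 + (167 + (15 - 7)) = -3727 + (167 + 8) = -3727 + 175 = -3552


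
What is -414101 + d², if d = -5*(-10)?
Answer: -411601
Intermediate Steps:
d = 50
-414101 + d² = -414101 + 50² = -414101 + 2500 = -411601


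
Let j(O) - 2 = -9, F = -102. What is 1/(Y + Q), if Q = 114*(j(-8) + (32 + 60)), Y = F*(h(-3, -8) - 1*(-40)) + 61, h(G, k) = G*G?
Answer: 1/4753 ≈ 0.00021039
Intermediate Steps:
h(G, k) = G²
j(O) = -7 (j(O) = 2 - 9 = -7)
Y = -4937 (Y = -102*((-3)² - 1*(-40)) + 61 = -102*(9 + 40) + 61 = -102*49 + 61 = -4998 + 61 = -4937)
Q = 9690 (Q = 114*(-7 + (32 + 60)) = 114*(-7 + 92) = 114*85 = 9690)
1/(Y + Q) = 1/(-4937 + 9690) = 1/4753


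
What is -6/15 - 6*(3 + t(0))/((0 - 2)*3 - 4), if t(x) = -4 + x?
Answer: -1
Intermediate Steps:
-6/15 - 6*(3 + t(0))/((0 - 2)*3 - 4) = -6/15 - 6*(3 + (-4 + 0))/((0 - 2)*3 - 4) = -6*1/15 - 6*(3 - 4)/(-2*3 - 4) = -2/5 - (-6)/(-6 - 4) = -2/5 - (-6)/(-10) = -2/5 - (-6)*(-1)/10 = -2/5 - 6*1/10 = -2/5 - 3/5 = -1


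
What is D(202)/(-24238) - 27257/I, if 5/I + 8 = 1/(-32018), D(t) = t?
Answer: 16922348515689/388026142 ≈ 43611.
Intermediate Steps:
I = -32018/51229 (I = 5/(-8 + 1/(-32018)) = 5/(-8 - 1/32018) = 5/(-256145/32018) = 5*(-32018/256145) = -32018/51229 ≈ -0.62500)
D(202)/(-24238) - 27257/I = 202/(-24238) - 27257/(-32018/51229) = 202*(-1/24238) - 27257*(-51229/32018) = -101/12119 + 1396348853/32018 = 16922348515689/388026142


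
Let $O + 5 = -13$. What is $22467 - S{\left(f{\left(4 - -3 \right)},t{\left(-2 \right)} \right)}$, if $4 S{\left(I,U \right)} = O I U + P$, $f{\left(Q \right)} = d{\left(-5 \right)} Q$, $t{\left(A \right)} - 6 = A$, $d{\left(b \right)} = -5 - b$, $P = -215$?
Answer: $\frac{90083}{4} \approx 22521.0$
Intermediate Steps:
$O = -18$ ($O = -5 - 13 = -18$)
$t{\left(A \right)} = 6 + A$
$f{\left(Q \right)} = 0$ ($f{\left(Q \right)} = \left(-5 - -5\right) Q = \left(-5 + 5\right) Q = 0 Q = 0$)
$S{\left(I,U \right)} = - \frac{215}{4} - \frac{9 I U}{2}$ ($S{\left(I,U \right)} = \frac{- 18 I U - 215}{4} = \frac{-215 - 18 I U}{4} = - \frac{215}{4} - \frac{9 I U}{2}$)
$22467 - S{\left(f{\left(4 - -3 \right)},t{\left(-2 \right)} \right)} = 22467 - \left(- \frac{215}{4} - 0 \left(6 - 2\right)\right) = 22467 - \left(- \frac{215}{4} - 0 \cdot 4\right) = 22467 - \left(- \frac{215}{4} + 0\right) = 22467 - - \frac{215}{4} = 22467 + \frac{215}{4} = \frac{90083}{4}$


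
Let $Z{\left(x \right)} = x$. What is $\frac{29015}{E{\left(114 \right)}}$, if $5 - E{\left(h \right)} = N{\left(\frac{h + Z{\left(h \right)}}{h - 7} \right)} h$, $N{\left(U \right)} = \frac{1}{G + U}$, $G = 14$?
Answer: $- \frac{25039945}{1784} \approx -14036.0$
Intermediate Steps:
$N{\left(U \right)} = \frac{1}{14 + U}$
$E{\left(h \right)} = 5 - \frac{h}{14 + \frac{2 h}{-7 + h}}$ ($E{\left(h \right)} = 5 - \frac{h}{14 + \frac{h + h}{h - 7}} = 5 - \frac{h}{14 + \frac{2 h}{-7 + h}}$)
$\frac{29015}{E{\left(114 \right)}} = \frac{29015}{\frac{1}{2} \frac{1}{-49 + 8 \cdot 114} \left(-490 - 114^{2} + 87 \cdot 114\right)} = \frac{29015}{\frac{1}{2} \frac{1}{-49 + 912} \left(-490 - 12996 + 9918\right)} = \frac{29015}{\frac{1}{2} \cdot \frac{1}{863} \left(-490 - 12996 + 9918\right)} = \frac{29015}{\frac{1}{2} \cdot \frac{1}{863} \left(-3568\right)} = \frac{29015}{- \frac{1784}{863}} = 29015 \left(- \frac{863}{1784}\right) = - \frac{25039945}{1784}$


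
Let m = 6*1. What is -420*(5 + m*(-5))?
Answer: 10500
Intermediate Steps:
m = 6
-420*(5 + m*(-5)) = -420*(5 + 6*(-5)) = -420*(5 - 30) = -420*(-25) = 10500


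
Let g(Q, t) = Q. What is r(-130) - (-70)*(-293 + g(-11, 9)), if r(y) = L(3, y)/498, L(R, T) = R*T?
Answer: -1766305/83 ≈ -21281.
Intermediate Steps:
r(y) = y/166 (r(y) = (3*y)/498 = (3*y)*(1/498) = y/166)
r(-130) - (-70)*(-293 + g(-11, 9)) = (1/166)*(-130) - (-70)*(-293 - 11) = -65/83 - (-70)*(-304) = -65/83 - 1*21280 = -65/83 - 21280 = -1766305/83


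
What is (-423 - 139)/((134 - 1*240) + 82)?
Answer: 281/12 ≈ 23.417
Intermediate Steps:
(-423 - 139)/((134 - 1*240) + 82) = -562/((134 - 240) + 82) = -562/(-106 + 82) = -562/(-24) = -562*(-1/24) = 281/12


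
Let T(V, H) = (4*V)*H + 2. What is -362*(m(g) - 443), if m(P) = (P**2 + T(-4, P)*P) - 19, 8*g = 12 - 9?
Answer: 5367555/32 ≈ 1.6774e+5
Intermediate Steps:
T(V, H) = 2 + 4*H*V (T(V, H) = 4*H*V + 2 = 2 + 4*H*V)
g = 3/8 (g = (12 - 9)/8 = (1/8)*3 = 3/8 ≈ 0.37500)
m(P) = -19 + P**2 + P*(2 - 16*P) (m(P) = (P**2 + (2 + 4*P*(-4))*P) - 19 = (P**2 + (2 - 16*P)*P) - 19 = (P**2 + P*(2 - 16*P)) - 19 = -19 + P**2 + P*(2 - 16*P))
-362*(m(g) - 443) = -362*((-19 - 15*(3/8)**2 + 2*(3/8)) - 443) = -362*((-19 - 15*9/64 + 3/4) - 443) = -362*((-19 - 135/64 + 3/4) - 443) = -362*(-1303/64 - 443) = -362*(-29655/64) = 5367555/32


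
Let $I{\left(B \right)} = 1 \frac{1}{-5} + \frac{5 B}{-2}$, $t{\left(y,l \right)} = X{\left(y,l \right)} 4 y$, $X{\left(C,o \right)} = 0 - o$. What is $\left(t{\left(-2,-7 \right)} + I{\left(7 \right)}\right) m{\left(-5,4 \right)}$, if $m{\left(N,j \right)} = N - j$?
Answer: $\frac{6633}{10} \approx 663.3$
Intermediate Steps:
$X{\left(C,o \right)} = - o$
$t{\left(y,l \right)} = - 4 l y$ ($t{\left(y,l \right)} = - l 4 y = - 4 l y$)
$I{\left(B \right)} = - \frac{1}{5} - \frac{5 B}{2}$ ($I{\left(B \right)} = 1 \left(- \frac{1}{5}\right) + 5 B \left(- \frac{1}{2}\right) = - \frac{1}{5} - \frac{5 B}{2}$)
$\left(t{\left(-2,-7 \right)} + I{\left(7 \right)}\right) m{\left(-5,4 \right)} = \left(\left(-4\right) \left(-7\right) \left(-2\right) - \frac{177}{10}\right) \left(-5 - 4\right) = \left(-56 - \frac{177}{10}\right) \left(-5 - 4\right) = \left(-56 - \frac{177}{10}\right) \left(-9\right) = \left(- \frac{737}{10}\right) \left(-9\right) = \frac{6633}{10}$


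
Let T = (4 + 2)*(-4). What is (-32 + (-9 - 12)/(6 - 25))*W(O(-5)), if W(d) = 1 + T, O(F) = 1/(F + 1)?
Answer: 13501/19 ≈ 710.58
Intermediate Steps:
T = -24 (T = 6*(-4) = -24)
O(F) = 1/(1 + F)
W(d) = -23 (W(d) = 1 - 24 = -23)
(-32 + (-9 - 12)/(6 - 25))*W(O(-5)) = (-32 + (-9 - 12)/(6 - 25))*(-23) = (-32 - 21/(-19))*(-23) = (-32 - 21*(-1/19))*(-23) = (-32 + 21/19)*(-23) = -587/19*(-23) = 13501/19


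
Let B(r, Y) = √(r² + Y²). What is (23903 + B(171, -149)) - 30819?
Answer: -6916 + 17*√178 ≈ -6689.2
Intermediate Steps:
B(r, Y) = √(Y² + r²)
(23903 + B(171, -149)) - 30819 = (23903 + √((-149)² + 171²)) - 30819 = (23903 + √(22201 + 29241)) - 30819 = (23903 + √51442) - 30819 = (23903 + 17*√178) - 30819 = -6916 + 17*√178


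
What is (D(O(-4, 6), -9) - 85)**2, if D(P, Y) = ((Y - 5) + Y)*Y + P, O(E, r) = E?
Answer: 13924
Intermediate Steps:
D(P, Y) = P + Y*(-5 + 2*Y) (D(P, Y) = ((-5 + Y) + Y)*Y + P = (-5 + 2*Y)*Y + P = Y*(-5 + 2*Y) + P = P + Y*(-5 + 2*Y))
(D(O(-4, 6), -9) - 85)**2 = ((-4 - 5*(-9) + 2*(-9)**2) - 85)**2 = ((-4 + 45 + 2*81) - 85)**2 = ((-4 + 45 + 162) - 85)**2 = (203 - 85)**2 = 118**2 = 13924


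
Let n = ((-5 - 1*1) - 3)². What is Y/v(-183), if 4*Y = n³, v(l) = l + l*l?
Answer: 177147/44408 ≈ 3.9891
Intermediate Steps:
n = 81 (n = ((-5 - 1) - 3)² = (-6 - 3)² = (-9)² = 81)
v(l) = l + l²
Y = 531441/4 (Y = (¼)*81³ = (¼)*531441 = 531441/4 ≈ 1.3286e+5)
Y/v(-183) = 531441/(4*((-183*(1 - 183)))) = 531441/(4*((-183*(-182)))) = (531441/4)/33306 = (531441/4)*(1/33306) = 177147/44408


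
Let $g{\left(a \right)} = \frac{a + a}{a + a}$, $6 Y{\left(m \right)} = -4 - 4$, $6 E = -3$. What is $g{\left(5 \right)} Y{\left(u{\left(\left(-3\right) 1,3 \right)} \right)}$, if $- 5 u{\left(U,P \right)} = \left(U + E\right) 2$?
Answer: $- \frac{4}{3} \approx -1.3333$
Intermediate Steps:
$E = - \frac{1}{2}$ ($E = \frac{1}{6} \left(-3\right) = - \frac{1}{2} \approx -0.5$)
$u{\left(U,P \right)} = \frac{1}{5} - \frac{2 U}{5}$ ($u{\left(U,P \right)} = - \frac{\left(U - \frac{1}{2}\right) 2}{5} = - \frac{\left(- \frac{1}{2} + U\right) 2}{5} = - \frac{-1 + 2 U}{5} = \frac{1}{5} - \frac{2 U}{5}$)
$Y{\left(m \right)} = - \frac{4}{3}$ ($Y{\left(m \right)} = \frac{-4 - 4}{6} = \frac{1}{6} \left(-8\right) = - \frac{4}{3}$)
$g{\left(a \right)} = 1$ ($g{\left(a \right)} = \frac{2 a}{2 a} = 2 a \frac{1}{2 a} = 1$)
$g{\left(5 \right)} Y{\left(u{\left(\left(-3\right) 1,3 \right)} \right)} = 1 \left(- \frac{4}{3}\right) = - \frac{4}{3}$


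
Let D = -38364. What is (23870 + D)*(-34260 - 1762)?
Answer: 522102868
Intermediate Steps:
(23870 + D)*(-34260 - 1762) = (23870 - 38364)*(-34260 - 1762) = -14494*(-36022) = 522102868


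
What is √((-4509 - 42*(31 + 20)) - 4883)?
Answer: I*√11534 ≈ 107.4*I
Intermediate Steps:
√((-4509 - 42*(31 + 20)) - 4883) = √((-4509 - 42*51) - 4883) = √((-4509 - 2142) - 4883) = √(-6651 - 4883) = √(-11534) = I*√11534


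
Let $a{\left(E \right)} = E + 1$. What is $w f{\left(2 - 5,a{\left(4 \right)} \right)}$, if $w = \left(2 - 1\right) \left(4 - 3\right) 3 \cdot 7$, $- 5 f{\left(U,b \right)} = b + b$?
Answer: $-42$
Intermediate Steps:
$a{\left(E \right)} = 1 + E$
$f{\left(U,b \right)} = - \frac{2 b}{5}$ ($f{\left(U,b \right)} = - \frac{b + b}{5} = - \frac{2 b}{5}$)
$w = 21$ ($w = 1 \cdot 1 \cdot 3 \cdot 7 = 1 \cdot 3 \cdot 7 = 3 \cdot 7 = 21$)
$w f{\left(2 - 5,a{\left(4 \right)} \right)} = 21 \left(- \frac{2 \left(1 + 4\right)}{5}\right) = 21 \left(\left(- \frac{2}{5}\right) 5\right) = 21 \left(-2\right) = -42$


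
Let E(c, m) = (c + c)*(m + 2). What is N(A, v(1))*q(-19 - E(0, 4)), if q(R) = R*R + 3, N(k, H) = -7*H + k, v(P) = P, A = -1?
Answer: -2912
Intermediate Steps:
N(k, H) = k - 7*H
E(c, m) = 2*c*(2 + m) (E(c, m) = (2*c)*(2 + m) = 2*c*(2 + m))
q(R) = 3 + R² (q(R) = R² + 3 = 3 + R²)
N(A, v(1))*q(-19 - E(0, 4)) = (-1 - 7*1)*(3 + (-19 - 2*0*(2 + 4))²) = (-1 - 7)*(3 + (-19 - 2*0*6)²) = -8*(3 + (-19 - 1*0)²) = -8*(3 + (-19 + 0)²) = -8*(3 + (-19)²) = -8*(3 + 361) = -8*364 = -2912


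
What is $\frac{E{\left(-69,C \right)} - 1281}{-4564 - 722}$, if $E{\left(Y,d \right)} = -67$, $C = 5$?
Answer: $\frac{674}{2643} \approx 0.25501$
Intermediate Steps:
$\frac{E{\left(-69,C \right)} - 1281}{-4564 - 722} = \frac{-67 - 1281}{-4564 - 722} = - \frac{1348}{-5286} = \left(-1348\right) \left(- \frac{1}{5286}\right) = \frac{674}{2643}$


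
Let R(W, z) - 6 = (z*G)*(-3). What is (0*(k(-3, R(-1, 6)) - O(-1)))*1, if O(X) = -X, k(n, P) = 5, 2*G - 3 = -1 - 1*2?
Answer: 0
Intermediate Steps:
G = 0 (G = 3/2 + (-1 - 1*2)/2 = 3/2 + (-1 - 2)/2 = 3/2 + (½)*(-3) = 3/2 - 3/2 = 0)
R(W, z) = 6 (R(W, z) = 6 + (z*0)*(-3) = 6 + 0*(-3) = 6 + 0 = 6)
(0*(k(-3, R(-1, 6)) - O(-1)))*1 = (0*(5 - (-1)*(-1)))*1 = (0*(5 - 1*1))*1 = (0*(5 - 1))*1 = (0*4)*1 = 0*1 = 0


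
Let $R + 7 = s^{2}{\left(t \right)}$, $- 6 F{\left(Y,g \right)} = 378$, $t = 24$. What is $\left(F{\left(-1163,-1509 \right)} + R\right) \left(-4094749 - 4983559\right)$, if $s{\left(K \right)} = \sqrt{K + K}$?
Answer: $199722776$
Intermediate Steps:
$F{\left(Y,g \right)} = -63$ ($F{\left(Y,g \right)} = \left(- \frac{1}{6}\right) 378 = -63$)
$s{\left(K \right)} = \sqrt{2} \sqrt{K}$ ($s{\left(K \right)} = \sqrt{2 K} = \sqrt{2} \sqrt{K}$)
$R = 41$ ($R = -7 + \left(\sqrt{2} \sqrt{24}\right)^{2} = -7 + \left(\sqrt{2} \cdot 2 \sqrt{6}\right)^{2} = -7 + \left(4 \sqrt{3}\right)^{2} = -7 + 48 = 41$)
$\left(F{\left(-1163,-1509 \right)} + R\right) \left(-4094749 - 4983559\right) = \left(-63 + 41\right) \left(-4094749 - 4983559\right) = \left(-22\right) \left(-9078308\right) = 199722776$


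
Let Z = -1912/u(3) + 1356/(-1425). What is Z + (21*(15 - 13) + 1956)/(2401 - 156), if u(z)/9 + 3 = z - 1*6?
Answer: 203536174/5758425 ≈ 35.346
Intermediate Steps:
u(z) = -81 + 9*z (u(z) = -27 + 9*(z - 1*6) = -27 + 9*(z - 6) = -27 + 9*(-6 + z) = -27 + (-54 + 9*z) = -81 + 9*z)
Z = 441896/12825 (Z = -1912/(-81 + 9*3) + 1356/(-1425) = -1912/(-81 + 27) + 1356*(-1/1425) = -1912/(-54) - 452/475 = -1912*(-1/54) - 452/475 = 956/27 - 452/475 = 441896/12825 ≈ 34.456)
Z + (21*(15 - 13) + 1956)/(2401 - 156) = 441896/12825 + (21*(15 - 13) + 1956)/(2401 - 156) = 441896/12825 + (21*2 + 1956)/2245 = 441896/12825 + (42 + 1956)*(1/2245) = 441896/12825 + 1998*(1/2245) = 441896/12825 + 1998/2245 = 203536174/5758425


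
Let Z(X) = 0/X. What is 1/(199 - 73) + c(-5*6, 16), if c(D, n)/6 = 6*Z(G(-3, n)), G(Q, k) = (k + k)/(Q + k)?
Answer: 1/126 ≈ 0.0079365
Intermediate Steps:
G(Q, k) = 2*k/(Q + k) (G(Q, k) = (2*k)/(Q + k) = 2*k/(Q + k))
Z(X) = 0
c(D, n) = 0 (c(D, n) = 6*(6*0) = 6*0 = 0)
1/(199 - 73) + c(-5*6, 16) = 1/(199 - 73) + 0 = 1/126 + 0 = 1/126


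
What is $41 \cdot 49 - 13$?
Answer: $1996$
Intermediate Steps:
$41 \cdot 49 - 13 = 2009 - 13 = 1996$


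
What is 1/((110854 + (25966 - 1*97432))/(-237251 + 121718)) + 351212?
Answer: 13833422723/39388 ≈ 3.5121e+5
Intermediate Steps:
1/((110854 + (25966 - 1*97432))/(-237251 + 121718)) + 351212 = 1/((110854 + (25966 - 97432))/(-115533)) + 351212 = 1/((110854 - 71466)*(-1/115533)) + 351212 = 1/(39388*(-1/115533)) + 351212 = 1/(-39388/115533) + 351212 = -115533/39388 + 351212 = 13833422723/39388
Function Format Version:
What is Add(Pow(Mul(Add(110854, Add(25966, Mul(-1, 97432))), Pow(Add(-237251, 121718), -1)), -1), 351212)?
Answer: Rational(13833422723, 39388) ≈ 3.5121e+5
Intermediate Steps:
Add(Pow(Mul(Add(110854, Add(25966, Mul(-1, 97432))), Pow(Add(-237251, 121718), -1)), -1), 351212) = Add(Pow(Mul(Add(110854, Add(25966, -97432)), Pow(-115533, -1)), -1), 351212) = Add(Pow(Mul(Add(110854, -71466), Rational(-1, 115533)), -1), 351212) = Add(Pow(Mul(39388, Rational(-1, 115533)), -1), 351212) = Add(Pow(Rational(-39388, 115533), -1), 351212) = Add(Rational(-115533, 39388), 351212) = Rational(13833422723, 39388)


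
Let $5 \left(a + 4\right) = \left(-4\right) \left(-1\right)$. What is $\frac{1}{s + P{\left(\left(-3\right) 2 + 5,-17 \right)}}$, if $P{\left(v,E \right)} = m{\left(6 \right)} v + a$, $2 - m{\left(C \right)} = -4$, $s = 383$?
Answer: $\frac{5}{1869} \approx 0.0026752$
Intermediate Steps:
$a = - \frac{16}{5}$ ($a = -4 + \frac{\left(-4\right) \left(-1\right)}{5} = -4 + \frac{1}{5} \cdot 4 = -4 + \frac{4}{5} = - \frac{16}{5} \approx -3.2$)
$m{\left(C \right)} = 6$ ($m{\left(C \right)} = 2 - -4 = 2 + 4 = 6$)
$P{\left(v,E \right)} = - \frac{16}{5} + 6 v$ ($P{\left(v,E \right)} = 6 v - \frac{16}{5} = - \frac{16}{5} + 6 v$)
$\frac{1}{s + P{\left(\left(-3\right) 2 + 5,-17 \right)}} = \frac{1}{383 + \left(- \frac{16}{5} + 6 \left(\left(-3\right) 2 + 5\right)\right)} = \frac{1}{383 + \left(- \frac{16}{5} + 6 \left(-6 + 5\right)\right)} = \frac{1}{383 + \left(- \frac{16}{5} + 6 \left(-1\right)\right)} = \frac{1}{383 - \frac{46}{5}} = \frac{1}{\frac{1869}{5}} = \frac{5}{1869}$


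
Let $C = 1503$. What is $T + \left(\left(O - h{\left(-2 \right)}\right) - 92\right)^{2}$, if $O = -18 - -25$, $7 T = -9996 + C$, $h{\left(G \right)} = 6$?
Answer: $\frac{49474}{7} \approx 7067.7$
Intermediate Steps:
$T = - \frac{8493}{7}$ ($T = \frac{-9996 + 1503}{7} = \frac{1}{7} \left(-8493\right) = - \frac{8493}{7} \approx -1213.3$)
$O = 7$ ($O = -18 + 25 = 7$)
$T + \left(\left(O - h{\left(-2 \right)}\right) - 92\right)^{2} = - \frac{8493}{7} + \left(\left(7 - 6\right) - 92\right)^{2} = - \frac{8493}{7} + \left(1 - 92\right)^{2} = - \frac{8493}{7} + \left(-91\right)^{2} = - \frac{8493}{7} + 8281 = \frac{49474}{7}$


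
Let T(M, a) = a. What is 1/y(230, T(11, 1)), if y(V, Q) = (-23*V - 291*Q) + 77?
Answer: -1/5504 ≈ -0.00018169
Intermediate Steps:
y(V, Q) = 77 - 291*Q - 23*V (y(V, Q) = (-291*Q - 23*V) + 77 = 77 - 291*Q - 23*V)
1/y(230, T(11, 1)) = 1/(77 - 291*1 - 23*230) = 1/(77 - 291 - 5290) = 1/(-5504) = -1/5504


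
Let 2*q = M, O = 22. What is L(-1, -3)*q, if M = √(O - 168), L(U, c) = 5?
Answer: 5*I*√146/2 ≈ 30.208*I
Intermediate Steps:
M = I*√146 (M = √(22 - 168) = √(-146) = I*√146 ≈ 12.083*I)
q = I*√146/2 (q = (I*√146)/2 = I*√146/2 ≈ 6.0415*I)
L(-1, -3)*q = 5*(I*√146/2) = 5*I*√146/2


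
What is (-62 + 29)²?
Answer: 1089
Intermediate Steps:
(-62 + 29)² = (-33)² = 1089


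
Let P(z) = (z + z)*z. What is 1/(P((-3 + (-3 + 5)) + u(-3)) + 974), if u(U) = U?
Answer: 1/1006 ≈ 0.00099404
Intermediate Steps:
P(z) = 2*z² (P(z) = (2*z)*z = 2*z²)
1/(P((-3 + (-3 + 5)) + u(-3)) + 974) = 1/(2*((-3 + (-3 + 5)) - 3)² + 974) = 1/(2*((-3 + 2) - 3)² + 974) = 1/(2*(-1 - 3)² + 974) = 1/(2*(-4)² + 974) = 1/(2*16 + 974) = 1/(32 + 974) = 1/1006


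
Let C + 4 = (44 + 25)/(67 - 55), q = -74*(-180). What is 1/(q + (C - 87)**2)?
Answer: 16/329401 ≈ 4.8573e-5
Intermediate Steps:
q = 13320
C = 7/4 (C = -4 + (44 + 25)/(67 - 55) = -4 + 69/12 = -4 + 69*(1/12) = -4 + 23/4 = 7/4 ≈ 1.7500)
1/(q + (C - 87)**2) = 1/(13320 + (7/4 - 87)**2) = 1/(13320 + (-341/4)**2) = 1/(13320 + 116281/16) = 1/(329401/16) = 16/329401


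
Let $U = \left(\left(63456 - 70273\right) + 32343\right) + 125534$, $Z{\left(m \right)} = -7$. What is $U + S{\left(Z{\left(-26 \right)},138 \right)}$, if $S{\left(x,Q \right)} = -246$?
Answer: $150814$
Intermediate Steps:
$U = 151060$ ($U = \left(-6817 + 32343\right) + 125534 = 25526 + 125534 = 151060$)
$U + S{\left(Z{\left(-26 \right)},138 \right)} = 151060 - 246 = 150814$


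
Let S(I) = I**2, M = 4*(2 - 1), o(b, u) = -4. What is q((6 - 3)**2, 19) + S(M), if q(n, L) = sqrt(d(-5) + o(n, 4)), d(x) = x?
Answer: 16 + 3*I ≈ 16.0 + 3.0*I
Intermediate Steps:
q(n, L) = 3*I (q(n, L) = sqrt(-5 - 4) = sqrt(-9) = 3*I)
M = 4 (M = 4*1 = 4)
q((6 - 3)**2, 19) + S(M) = 3*I + 4**2 = 3*I + 16 = 16 + 3*I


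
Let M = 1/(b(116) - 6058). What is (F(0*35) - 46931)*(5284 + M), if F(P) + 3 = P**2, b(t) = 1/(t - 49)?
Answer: -100659174876982/405885 ≈ -2.4800e+8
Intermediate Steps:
b(t) = 1/(-49 + t)
F(P) = -3 + P**2
M = -67/405885 (M = 1/(1/(-49 + 116) - 6058) = 1/(1/67 - 6058) = 1/(-405885/67) = -67/405885 ≈ -0.00016507)
(F(0*35) - 46931)*(5284 + M) = ((-3 + (0*35)**2) - 46931)*(5284 - 67/405885) = ((-3 + 0**2) - 46931)*(2144696273/405885) = ((-3 + 0) - 46931)*(2144696273/405885) = (-3 - 46931)*(2144696273/405885) = -46934*2144696273/405885 = -100659174876982/405885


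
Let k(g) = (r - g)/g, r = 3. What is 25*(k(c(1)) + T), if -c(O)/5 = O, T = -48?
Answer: -1240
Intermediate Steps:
c(O) = -5*O
k(g) = (3 - g)/g
25*(k(c(1)) + T) = 25*((3 - (-5))/((-5*1)) - 48) = 25*((3 - 1*(-5))/(-5) - 48) = 25*(-(3 + 5)/5 - 48) = 25*(-⅕*8 - 48) = 25*(-8/5 - 48) = 25*(-248/5) = -1240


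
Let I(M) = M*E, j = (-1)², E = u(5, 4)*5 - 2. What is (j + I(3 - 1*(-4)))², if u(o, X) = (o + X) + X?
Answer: 195364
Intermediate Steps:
u(o, X) = o + 2*X (u(o, X) = (X + o) + X = o + 2*X)
E = 63 (E = (5 + 2*4)*5 - 2 = (5 + 8)*5 - 2 = 13*5 - 2 = 65 - 2 = 63)
j = 1
I(M) = 63*M (I(M) = M*63 = 63*M)
(j + I(3 - 1*(-4)))² = (1 + 63*(3 - 1*(-4)))² = (1 + 63*(3 + 4))² = (1 + 63*7)² = (1 + 441)² = 442² = 195364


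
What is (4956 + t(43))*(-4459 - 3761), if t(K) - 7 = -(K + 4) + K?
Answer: -40762980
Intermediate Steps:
t(K) = 3 (t(K) = 7 + (-(K + 4) + K) = 7 + (-(4 + K) + K) = 7 + ((-4 - K) + K) = 7 - 4 = 3)
(4956 + t(43))*(-4459 - 3761) = (4956 + 3)*(-4459 - 3761) = 4959*(-8220) = -40762980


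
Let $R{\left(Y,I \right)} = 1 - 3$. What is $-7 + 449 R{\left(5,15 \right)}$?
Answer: $-905$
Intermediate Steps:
$R{\left(Y,I \right)} = -2$ ($R{\left(Y,I \right)} = 1 - 3 = -2$)
$-7 + 449 R{\left(5,15 \right)} = -7 + 449 \left(-2\right) = -7 - 898 = -905$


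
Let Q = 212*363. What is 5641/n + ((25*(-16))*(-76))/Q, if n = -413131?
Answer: 3031268401/7948227309 ≈ 0.38138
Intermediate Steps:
Q = 76956
5641/n + ((25*(-16))*(-76))/Q = 5641/(-413131) + ((25*(-16))*(-76))/76956 = 5641*(-1/413131) - 400*(-76)*(1/76956) = -5641/413131 + 30400*(1/76956) = -5641/413131 + 7600/19239 = 3031268401/7948227309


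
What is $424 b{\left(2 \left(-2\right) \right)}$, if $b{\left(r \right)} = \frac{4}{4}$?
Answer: $424$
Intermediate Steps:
$b{\left(r \right)} = 1$ ($b{\left(r \right)} = 4 \cdot \frac{1}{4} = 1$)
$424 b{\left(2 \left(-2\right) \right)} = 424 \cdot 1 = 424$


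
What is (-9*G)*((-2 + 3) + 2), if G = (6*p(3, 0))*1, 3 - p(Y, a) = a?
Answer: -486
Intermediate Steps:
p(Y, a) = 3 - a
G = 18 (G = (6*(3 - 1*0))*1 = (6*(3 + 0))*1 = (6*3)*1 = 18*1 = 18)
(-9*G)*((-2 + 3) + 2) = (-9*18)*((-2 + 3) + 2) = -162*(1 + 2) = -162*3 = -486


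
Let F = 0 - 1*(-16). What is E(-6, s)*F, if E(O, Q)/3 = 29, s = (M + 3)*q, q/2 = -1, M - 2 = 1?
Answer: 1392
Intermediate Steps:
M = 3 (M = 2 + 1 = 3)
q = -2 (q = 2*(-1) = -2)
s = -12 (s = (3 + 3)*(-2) = 6*(-2) = -12)
E(O, Q) = 87 (E(O, Q) = 3*29 = 87)
F = 16 (F = 0 + 16 = 16)
E(-6, s)*F = 87*16 = 1392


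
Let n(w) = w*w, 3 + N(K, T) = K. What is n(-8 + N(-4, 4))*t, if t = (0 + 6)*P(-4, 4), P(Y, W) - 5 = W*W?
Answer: 28350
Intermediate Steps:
P(Y, W) = 5 + W² (P(Y, W) = 5 + W*W = 5 + W²)
N(K, T) = -3 + K
n(w) = w²
t = 126 (t = (0 + 6)*(5 + 4²) = 6*(5 + 16) = 6*21 = 126)
n(-8 + N(-4, 4))*t = (-8 + (-3 - 4))²*126 = (-8 - 7)²*126 = (-15)²*126 = 225*126 = 28350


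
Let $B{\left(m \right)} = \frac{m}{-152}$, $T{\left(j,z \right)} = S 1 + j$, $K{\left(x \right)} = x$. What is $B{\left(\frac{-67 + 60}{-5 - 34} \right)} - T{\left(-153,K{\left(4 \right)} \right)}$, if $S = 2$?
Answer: $\frac{895121}{5928} \approx 151.0$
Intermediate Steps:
$T{\left(j,z \right)} = 2 + j$ ($T{\left(j,z \right)} = 2 \cdot 1 + j = 2 + j$)
$B{\left(m \right)} = - \frac{m}{152}$ ($B{\left(m \right)} = m \left(- \frac{1}{152}\right) = - \frac{m}{152}$)
$B{\left(\frac{-67 + 60}{-5 - 34} \right)} - T{\left(-153,K{\left(4 \right)} \right)} = - \frac{\left(-67 + 60\right) \frac{1}{-5 - 34}}{152} - \left(2 - 153\right) = - \frac{\left(-7\right) \frac{1}{-39}}{152} - -151 = - \frac{\left(-7\right) \left(- \frac{1}{39}\right)}{152} + 151 = \left(- \frac{1}{152}\right) \frac{7}{39} + 151 = - \frac{7}{5928} + 151 = \frac{895121}{5928}$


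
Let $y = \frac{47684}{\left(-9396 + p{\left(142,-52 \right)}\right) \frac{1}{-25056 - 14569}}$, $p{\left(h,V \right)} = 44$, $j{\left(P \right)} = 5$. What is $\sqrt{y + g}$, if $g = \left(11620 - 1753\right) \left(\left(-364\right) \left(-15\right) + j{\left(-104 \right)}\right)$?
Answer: $\frac{\sqrt{6037990258430}}{334} \approx 7357.0$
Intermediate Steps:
$g = 53923155$ ($g = \left(11620 - 1753\right) \left(\left(-364\right) \left(-15\right) + 5\right) = 9867 \left(5460 + 5\right) = 9867 \cdot 5465 = 53923155$)
$y = \frac{67481375}{334}$ ($y = \frac{47684}{\left(-9396 + 44\right) \frac{1}{-25056 - 14569}} = \frac{47684}{\left(-9352\right) \frac{1}{-39625}} = \frac{47684}{\left(-9352\right) \left(- \frac{1}{39625}\right)} = \frac{47684}{\frac{9352}{39625}} = 47684 \cdot \frac{39625}{9352} = \frac{67481375}{334} \approx 2.0204 \cdot 10^{5}$)
$\sqrt{y + g} = \sqrt{\frac{67481375}{334} + 53923155} = \sqrt{\frac{18077815145}{334}} = \frac{\sqrt{6037990258430}}{334}$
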